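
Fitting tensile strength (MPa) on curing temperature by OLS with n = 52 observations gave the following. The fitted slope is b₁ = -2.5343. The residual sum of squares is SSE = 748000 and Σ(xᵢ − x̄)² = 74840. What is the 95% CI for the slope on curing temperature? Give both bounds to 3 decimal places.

MSE = SSE/(n − 2) = 748000/50 = 14960.
SE(b₁) = √(MSE/Sₓₓ) = √(14960/74840) = 0.447094.
df = n − 2 = 50.
t* = t_{0.025, 50} = 2.008559.
Margin = t* × SE = 2.008559 × 0.447094 = 0.89801.
CI: -2.5343 ± 0.89801 → (-3.432, -1.636).
With 95% confidence, each one-unit increase in curing temperature is associated with a change of between -3.432 and -1.636 MPa in tensile strength.

(-3.432, -1.636)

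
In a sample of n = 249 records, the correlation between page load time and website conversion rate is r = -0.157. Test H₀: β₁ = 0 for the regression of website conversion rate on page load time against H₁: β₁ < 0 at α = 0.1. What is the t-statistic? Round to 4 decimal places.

t = -2.4984

t = r·√(n − 2)/√(1 − r²) = -0.157·√247/√0.975351 = -2.4984.
df = n − 2 = 247.
One-sided p ≈ 0.0066, which is < 0.1, so reject H₀.
There is evidence of a linear association between page load time and website conversion rate.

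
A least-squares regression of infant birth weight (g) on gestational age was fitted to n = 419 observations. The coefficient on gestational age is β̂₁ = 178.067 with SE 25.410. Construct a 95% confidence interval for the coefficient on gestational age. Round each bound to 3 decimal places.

(128.119, 228.015)

df = n − 2 = 419 − 2 = 417.
t* = t_{0.025, 417} = 1.965669.
Margin = t* × SE = 1.965669 × 25.410 = 49.94765.
CI: 178.067 ± 49.94765 → (128.119, 228.015).
With 95% confidence, each one-unit increase in gestational age is associated with a change of between 128.119 and 228.015 g in infant birth weight.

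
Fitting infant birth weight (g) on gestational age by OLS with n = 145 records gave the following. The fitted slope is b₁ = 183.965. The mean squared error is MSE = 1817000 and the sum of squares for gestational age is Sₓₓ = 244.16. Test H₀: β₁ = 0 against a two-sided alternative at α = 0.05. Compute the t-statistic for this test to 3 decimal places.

SE(b₁) = √(MSE/Sₓₓ) = √(1.817e+06/244.16) = 86.2661.
t = 183.965 / 86.2661 = 2.133.
df = n − 2 = 143.
Two-sided p ≈ 0.0347, which is < 0.05, so reject H₀.
There is evidence that gestational age is associated with infant birth weight.

t = 2.133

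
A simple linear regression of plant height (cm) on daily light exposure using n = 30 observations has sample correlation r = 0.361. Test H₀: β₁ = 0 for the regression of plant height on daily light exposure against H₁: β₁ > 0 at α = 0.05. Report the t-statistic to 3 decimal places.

t = r·√(n − 2)/√(1 − r²) = 0.361·√28/√0.869679 = 2.048.
df = n − 2 = 28.
One-sided p ≈ 0.0250, which is < 0.05, so reject H₀.
There is evidence of a linear association between daily light exposure and plant height.

t = 2.048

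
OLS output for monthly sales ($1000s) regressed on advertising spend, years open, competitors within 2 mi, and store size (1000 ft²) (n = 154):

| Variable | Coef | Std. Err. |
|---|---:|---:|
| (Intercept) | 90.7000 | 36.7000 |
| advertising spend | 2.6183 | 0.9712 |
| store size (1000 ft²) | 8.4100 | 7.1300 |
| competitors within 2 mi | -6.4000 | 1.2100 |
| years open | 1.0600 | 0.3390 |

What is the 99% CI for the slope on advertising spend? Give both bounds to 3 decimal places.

(0.084, 5.152)

Read off: b = 2.6183, SE = 0.9712 for advertising spend.
df = n − k − 1 = 154 − 4 − 1 = 149.
t* = t_{0.005, 149} = 2.609228.
Margin = t* × SE = 2.609228 × 0.9712 = 2.53408.
CI: 2.6183 ± 2.53408 → (0.084, 5.152).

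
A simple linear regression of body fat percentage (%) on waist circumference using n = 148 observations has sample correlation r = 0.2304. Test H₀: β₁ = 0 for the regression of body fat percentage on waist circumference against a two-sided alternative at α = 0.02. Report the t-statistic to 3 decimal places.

t = r·√(n − 2)/√(1 − r²) = 0.2304·√146/√0.946916 = 2.861.
df = n − 2 = 146.
Two-sided p ≈ 0.0048, which is < 0.02, so reject H₀.
There is evidence of a linear association between waist circumference and body fat percentage.

t = 2.861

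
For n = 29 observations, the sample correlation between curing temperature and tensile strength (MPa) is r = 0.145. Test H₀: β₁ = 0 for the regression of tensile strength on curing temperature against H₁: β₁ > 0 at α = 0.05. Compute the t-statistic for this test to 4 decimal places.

t = r·√(n − 2)/√(1 − r²) = 0.145·√27/√0.978975 = 0.7615.
df = n − 2 = 27.
One-sided p ≈ 0.2265, which is ≥ 0.05, so fail to reject H₀.
The data do not give significant evidence of a linear association between curing temperature and tensile strength.

t = 0.7615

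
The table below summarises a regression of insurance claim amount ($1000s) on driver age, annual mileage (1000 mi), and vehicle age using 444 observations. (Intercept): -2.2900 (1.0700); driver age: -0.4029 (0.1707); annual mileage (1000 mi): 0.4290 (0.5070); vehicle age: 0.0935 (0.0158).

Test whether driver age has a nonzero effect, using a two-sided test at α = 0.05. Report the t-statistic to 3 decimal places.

Read off: b = -0.4029, SE = 0.1707 for driver age.
H₀: β₁ = 0 vs H₁: β₁ ≠ 0.
t = -0.4029 / 0.1707 = -2.360.
df = n − k − 1 = 444 − 3 − 1 = 440.
Two-sided p ≈ 0.0187, which is < 0.05, so reject H₀.
There is evidence that driver age is associated with insurance claim amount, holding the other predictors fixed.

t = -2.360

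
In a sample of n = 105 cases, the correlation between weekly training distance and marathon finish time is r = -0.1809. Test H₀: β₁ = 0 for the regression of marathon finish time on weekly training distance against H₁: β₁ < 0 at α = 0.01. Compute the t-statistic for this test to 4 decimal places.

t = -1.8667

t = r·√(n − 2)/√(1 − r²) = -0.1809·√103/√0.967275 = -1.8667.
df = n − 2 = 103.
One-sided p ≈ 0.0324, which is ≥ 0.01, so fail to reject H₀.
The data do not give significant evidence of a linear association between weekly training distance and marathon finish time.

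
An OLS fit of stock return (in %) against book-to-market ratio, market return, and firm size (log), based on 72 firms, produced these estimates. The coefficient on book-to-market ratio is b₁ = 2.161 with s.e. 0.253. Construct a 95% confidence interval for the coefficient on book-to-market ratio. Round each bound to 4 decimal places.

df = n − k − 1 = 72 − 3 − 1 = 68.
t* = t_{0.025, 68} = 1.995469.
Margin = t* × SE = 1.995469 × 0.253 = 0.504854.
CI: 2.161 ± 0.504854 → (1.6561, 2.6659).
With 95% confidence, each one-unit increase in book-to-market ratio is associated with a change of between 1.6561 and 2.6659 % in stock return, holding the other predictors fixed.

(1.6561, 2.6659)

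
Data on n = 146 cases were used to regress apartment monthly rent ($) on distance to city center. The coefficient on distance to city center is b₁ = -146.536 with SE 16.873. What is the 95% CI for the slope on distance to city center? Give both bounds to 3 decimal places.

(-179.887, -113.185)

df = n − 2 = 146 − 2 = 144.
t* = t_{0.025, 144} = 1.976575.
Margin = t* × SE = 1.976575 × 16.873 = 33.35075.
CI: -146.536 ± 33.35075 → (-179.887, -113.185).
With 95% confidence, each one-unit increase in distance to city center is associated with a change of between -179.887 and -113.185 $ in apartment monthly rent.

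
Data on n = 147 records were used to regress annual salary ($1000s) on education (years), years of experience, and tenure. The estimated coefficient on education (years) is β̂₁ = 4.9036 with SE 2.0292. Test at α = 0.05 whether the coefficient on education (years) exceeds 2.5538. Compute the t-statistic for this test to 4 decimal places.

t = 1.1580

H₀: β₁ = 2.5538 vs H₁: β₁ > 2.5538.
t = (β̂₁ − β₁⁰)/SE = (4.9036 − 2.5538) / 2.0292 = 1.1580.
df = n − k − 1 = 147 − 3 − 1 = 143.
One-sided p ≈ 0.1244, which is ≥ 0.05, so fail to reject H₀.
The data do not give significant evidence that the true slope on education (years) exceeds 2.5538 $1000s per unit, holding the other predictors fixed.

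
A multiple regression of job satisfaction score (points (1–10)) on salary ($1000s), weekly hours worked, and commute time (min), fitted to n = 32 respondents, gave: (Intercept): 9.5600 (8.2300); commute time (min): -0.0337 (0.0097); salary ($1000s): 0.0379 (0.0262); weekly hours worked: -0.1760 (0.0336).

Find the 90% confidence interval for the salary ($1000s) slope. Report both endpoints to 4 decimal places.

(-0.0067, 0.0825)

Read off: b = 0.0379, SE = 0.0262 for salary ($1000s).
df = n − k − 1 = 32 − 3 − 1 = 28.
t* = t_{0.05, 28} = 1.701131.
Margin = t* × SE = 1.701131 × 0.0262 = 0.044570.
CI: 0.0379 ± 0.044570 → (-0.0067, 0.0825).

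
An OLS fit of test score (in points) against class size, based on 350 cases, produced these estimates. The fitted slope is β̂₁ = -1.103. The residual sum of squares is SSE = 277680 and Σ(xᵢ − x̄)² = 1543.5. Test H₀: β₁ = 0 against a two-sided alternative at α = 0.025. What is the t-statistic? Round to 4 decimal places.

MSE = SSE/(n − 2) = 277680/348 = 797.931.
SE(β̂₁) = √(MSE/Sₓₓ) = √(797.931/1543.5) = 0.719001.
t = -1.103 / 0.719001 = -1.5341.
df = n − 2 = 348.
Two-sided p ≈ 0.1259, which is ≥ 0.025, so fail to reject H₀.
The data do not give significant evidence of an association between class size and test score.

t = -1.5341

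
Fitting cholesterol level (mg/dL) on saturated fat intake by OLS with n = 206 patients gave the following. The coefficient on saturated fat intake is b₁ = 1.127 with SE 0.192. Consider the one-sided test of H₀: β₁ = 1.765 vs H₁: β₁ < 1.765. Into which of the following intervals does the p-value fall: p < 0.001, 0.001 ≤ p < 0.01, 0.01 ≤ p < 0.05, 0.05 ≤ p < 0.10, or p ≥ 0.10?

p < 0.001

t = (1.127 − 1.765) / 0.192 = -3.323.
df = n − 2 = 206 − 2 = 204.
One-sided p = P(T_{204} < t) ≈ 0.0005.
So p < 0.001.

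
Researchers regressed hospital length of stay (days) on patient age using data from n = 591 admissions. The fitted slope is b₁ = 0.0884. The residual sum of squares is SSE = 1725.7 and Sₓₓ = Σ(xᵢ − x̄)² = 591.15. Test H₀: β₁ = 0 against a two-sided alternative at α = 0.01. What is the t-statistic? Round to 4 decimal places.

MSE = SSE/(n − 2) = 1725.7/589 = 2.92988.
SE(b₁) = √(MSE/Sₓₓ) = √(2.92988/591.15) = 0.0704006.
t = 0.0884 / 0.0704006 = 1.2557.
df = n − 2 = 589.
Two-sided p ≈ 0.2097, which is ≥ 0.01, so fail to reject H₀.
The data do not give significant evidence of an association between patient age and hospital length of stay.

t = 1.2557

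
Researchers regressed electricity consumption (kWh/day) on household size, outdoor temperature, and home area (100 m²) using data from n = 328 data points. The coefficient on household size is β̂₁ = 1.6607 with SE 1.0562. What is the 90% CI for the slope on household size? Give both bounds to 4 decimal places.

df = n − k − 1 = 328 − 3 − 1 = 324.
t* = t_{0.05, 324} = 1.64957.
Margin = t* × SE = 1.64957 × 1.0562 = 1.742276.
CI: 1.6607 ± 1.742276 → (-0.0816, 3.4030).
With 90% confidence, each one-unit increase in household size is associated with a change of between -0.0816 and 3.4030 kWh/day in electricity consumption, holding the other predictors fixed.

(-0.0816, 3.4030)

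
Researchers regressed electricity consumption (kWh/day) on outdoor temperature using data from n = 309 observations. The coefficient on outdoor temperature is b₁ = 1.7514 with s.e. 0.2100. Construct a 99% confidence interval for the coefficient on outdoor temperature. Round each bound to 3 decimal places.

(1.207, 2.296)

df = n − 2 = 309 − 2 = 307.
t* = t_{0.005, 307} = 2.591938.
Margin = t* × SE = 2.591938 × 0.2100 = 0.54431.
CI: 1.7514 ± 0.54431 → (1.207, 2.296).
With 99% confidence, each one-unit increase in outdoor temperature is associated with a change of between 1.207 and 2.296 kWh/day in electricity consumption.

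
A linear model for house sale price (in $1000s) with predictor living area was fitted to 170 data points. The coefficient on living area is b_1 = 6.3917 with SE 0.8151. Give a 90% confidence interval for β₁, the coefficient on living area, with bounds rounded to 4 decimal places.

df = n − 2 = 170 − 2 = 168.
t* = t_{0.05, 168} = 1.653974.
Margin = t* × SE = 1.653974 × 0.8151 = 1.348154.
CI: 6.3917 ± 1.348154 → (5.0435, 7.7399).
With 90% confidence, each one-unit increase in living area is associated with a change of between 5.0435 and 7.7399 $1000s in house sale price.

(5.0435, 7.7399)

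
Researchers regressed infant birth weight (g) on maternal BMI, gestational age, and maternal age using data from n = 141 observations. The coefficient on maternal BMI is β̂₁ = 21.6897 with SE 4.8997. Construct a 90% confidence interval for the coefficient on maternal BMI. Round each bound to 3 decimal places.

df = n − k − 1 = 141 − 3 − 1 = 137.
t* = t_{0.05, 137} = 1.656052.
Margin = t* × SE = 1.656052 × 4.8997 = 8.11416.
CI: 21.6897 ± 8.11416 → (13.576, 29.804).
With 90% confidence, each one-unit increase in maternal BMI is associated with a change of between 13.576 and 29.804 g in infant birth weight, holding the other predictors fixed.

(13.576, 29.804)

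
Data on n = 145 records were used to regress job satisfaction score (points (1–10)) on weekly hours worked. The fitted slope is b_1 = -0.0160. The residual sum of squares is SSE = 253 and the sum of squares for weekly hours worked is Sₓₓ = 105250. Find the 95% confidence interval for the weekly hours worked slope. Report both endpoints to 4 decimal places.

MSE = SSE/(n − 2) = 253/143 = 1.76923.
SE(b_1) = √(MSE/Sₓₓ) = √(1.76923/105250) = 0.00409997.
df = n − 2 = 143.
t* = t_{0.025, 143} = 1.976692.
Margin = t* × SE = 1.976692 × 0.00409997 = 0.008104.
CI: -0.0160 ± 0.008104 → (-0.0241, -0.0079).
With 95% confidence, each one-unit increase in weekly hours worked is associated with a change of between -0.0241 and -0.0079 points (1–10) in job satisfaction score.

(-0.0241, -0.0079)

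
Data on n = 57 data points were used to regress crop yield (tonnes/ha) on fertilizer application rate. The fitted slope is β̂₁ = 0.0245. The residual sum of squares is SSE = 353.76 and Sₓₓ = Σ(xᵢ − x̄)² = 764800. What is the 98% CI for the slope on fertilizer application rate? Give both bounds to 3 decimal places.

(0.018, 0.031)

MSE = SSE/(n − 2) = 353.76/55 = 6.432.
SE(β̂₁) = √(MSE/Sₓₓ) = √(6.432/764800) = 0.00290001.
df = n − 2 = 55.
t* = t_{0.01, 55} = 2.396081.
Margin = t* × SE = 2.396081 × 0.00290001 = 0.00695.
CI: 0.0245 ± 0.00695 → (0.018, 0.031).
With 98% confidence, each one-unit increase in fertilizer application rate is associated with a change of between 0.018 and 0.031 tonnes/ha in crop yield.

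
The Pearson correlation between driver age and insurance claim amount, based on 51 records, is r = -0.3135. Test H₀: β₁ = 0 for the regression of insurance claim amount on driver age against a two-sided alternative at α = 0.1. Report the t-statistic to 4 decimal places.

t = r·√(n − 2)/√(1 − r²) = -0.3135·√49/√0.901718 = -2.3110.
df = n − 2 = 49.
Two-sided p ≈ 0.0251, which is < 0.1, so reject H₀.
There is evidence of a linear association between driver age and insurance claim amount.

t = -2.3110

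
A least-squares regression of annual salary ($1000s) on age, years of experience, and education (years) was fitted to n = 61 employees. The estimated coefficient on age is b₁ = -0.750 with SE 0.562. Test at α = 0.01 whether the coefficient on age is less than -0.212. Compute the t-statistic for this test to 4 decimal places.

H₀: β₁ = -0.212 vs H₁: β₁ < -0.212.
t = (b₁ − β₁⁰)/SE = (-0.750 − (-0.212)) / 0.562 = -0.9573.
df = n − k − 1 = 61 − 3 − 1 = 57.
One-sided p ≈ 0.1712, which is ≥ 0.01, so fail to reject H₀.
The data do not give significant evidence that the true slope on age is below -0.212 $1000s per unit, holding the other predictors fixed.

t = -0.9573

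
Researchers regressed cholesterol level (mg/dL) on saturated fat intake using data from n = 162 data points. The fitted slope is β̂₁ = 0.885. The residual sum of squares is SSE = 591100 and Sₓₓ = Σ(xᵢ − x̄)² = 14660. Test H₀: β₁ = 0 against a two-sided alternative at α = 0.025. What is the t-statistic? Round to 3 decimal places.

MSE = SSE/(n − 2) = 591100/160 = 3694.38.
SE(β̂₁) = √(MSE/Sₓₓ) = √(3694.38/14660) = 0.502.
t = 0.885 / 0.502 = 1.763.
df = n − 2 = 160.
Two-sided p ≈ 0.0798, which is ≥ 0.025, so fail to reject H₀.
The data do not give significant evidence of an association between saturated fat intake and cholesterol level.

t = 1.763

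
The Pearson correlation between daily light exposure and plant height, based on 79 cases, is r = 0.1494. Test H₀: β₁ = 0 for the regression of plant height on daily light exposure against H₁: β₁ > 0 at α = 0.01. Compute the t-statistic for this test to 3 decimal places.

t = 1.326

t = r·√(n − 2)/√(1 − r²) = 0.1494·√77/√0.97768 = 1.326.
df = n − 2 = 77.
One-sided p ≈ 0.0944, which is ≥ 0.01, so fail to reject H₀.
The data do not give significant evidence of a linear association between daily light exposure and plant height.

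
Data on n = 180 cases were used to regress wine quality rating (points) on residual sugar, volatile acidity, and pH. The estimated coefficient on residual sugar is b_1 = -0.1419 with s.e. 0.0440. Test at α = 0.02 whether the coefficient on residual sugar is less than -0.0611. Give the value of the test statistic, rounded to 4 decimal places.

H₀: β₁ = -0.0611 vs H₁: β₁ < -0.0611.
t = (b_1 − β₁⁰)/SE = (-0.1419 − (-0.0611)) / 0.0440 = -1.8364.
df = n − k − 1 = 180 − 3 − 1 = 176.
One-sided p ≈ 0.0340, which is ≥ 0.02, so fail to reject H₀.
The data do not give significant evidence that the true slope on residual sugar is below -0.0611 points per unit, holding the other predictors fixed.

t = -1.8364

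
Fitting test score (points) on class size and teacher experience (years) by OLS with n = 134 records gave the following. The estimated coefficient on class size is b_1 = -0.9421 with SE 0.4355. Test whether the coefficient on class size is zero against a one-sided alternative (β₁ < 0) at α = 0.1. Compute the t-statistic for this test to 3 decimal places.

t = -2.163

H₀: β₁ = 0 vs H₁: β₁ < 0.
t = (b_1 − β₁⁰)/SE = -0.9421 / 0.4355 = -2.163.
df = n − k − 1 = 134 − 2 − 1 = 131.
One-sided p ≈ 0.0162, which is < 0.1, so reject H₀.
There is evidence that the true slope on class size is negative, holding the other predictors fixed.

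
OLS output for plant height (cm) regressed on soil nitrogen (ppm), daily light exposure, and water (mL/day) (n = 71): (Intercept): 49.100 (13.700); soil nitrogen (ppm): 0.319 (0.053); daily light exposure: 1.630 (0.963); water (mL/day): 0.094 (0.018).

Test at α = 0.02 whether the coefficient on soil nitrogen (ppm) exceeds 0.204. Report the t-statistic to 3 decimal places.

Read off: b = 0.319, SE = 0.053 for soil nitrogen (ppm).
H₀: β₁ = 0.204 vs H₁: β₁ > 0.204.
t = (0.319 − 0.204) / 0.053 = 2.170.
df = n − k − 1 = 71 − 3 − 1 = 67.
One-sided p ≈ 0.0168, which is < 0.02, so reject H₀.
There is evidence that the true slope on soil nitrogen (ppm) exceeds 0.204 cm per unit, holding the other predictors fixed.

t = 2.170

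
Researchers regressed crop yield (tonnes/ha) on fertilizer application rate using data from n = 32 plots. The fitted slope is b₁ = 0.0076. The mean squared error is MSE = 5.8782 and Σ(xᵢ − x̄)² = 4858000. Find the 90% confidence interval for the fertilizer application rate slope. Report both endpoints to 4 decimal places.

SE(b₁) = √(MSE/Sₓₓ) = √(5.8782/4858000) = 0.0011.
df = n − 2 = 30.
t* = t_{0.05, 30} = 1.697261.
Margin = t* × SE = 1.697261 × 0.0011 = 0.001867.
CI: 0.0076 ± 0.001867 → (0.0057, 0.0095).
With 90% confidence, each one-unit increase in fertilizer application rate is associated with a change of between 0.0057 and 0.0095 tonnes/ha in crop yield.

(0.0057, 0.0095)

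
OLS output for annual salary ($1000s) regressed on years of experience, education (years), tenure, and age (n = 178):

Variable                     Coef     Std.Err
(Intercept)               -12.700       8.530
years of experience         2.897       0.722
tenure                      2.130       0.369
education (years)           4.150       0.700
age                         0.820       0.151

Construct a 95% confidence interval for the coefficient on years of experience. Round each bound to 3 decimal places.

(1.472, 4.322)

Read off: b = 2.897, SE = 0.722 for years of experience.
df = n − k − 1 = 178 − 4 − 1 = 173.
t* = t_{0.025, 173} = 1.973771.
Margin = t* × SE = 1.973771 × 0.722 = 1.42506.
CI: 2.897 ± 1.42506 → (1.472, 4.322).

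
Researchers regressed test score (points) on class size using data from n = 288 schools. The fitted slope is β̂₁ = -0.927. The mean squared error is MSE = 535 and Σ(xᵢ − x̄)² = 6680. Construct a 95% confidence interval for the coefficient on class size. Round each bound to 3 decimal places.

SE(β̂₁) = √(MSE/Sₓₓ) = √(535/6680) = 0.283001.
df = n − 2 = 286.
t* = t_{0.025, 286} = 1.968293.
Margin = t* × SE = 1.968293 × 0.283001 = 0.55703.
CI: -0.927 ± 0.55703 → (-1.484, -0.370).
With 95% confidence, each one-unit increase in class size is associated with a change of between -1.484 and -0.370 points in test score.

(-1.484, -0.370)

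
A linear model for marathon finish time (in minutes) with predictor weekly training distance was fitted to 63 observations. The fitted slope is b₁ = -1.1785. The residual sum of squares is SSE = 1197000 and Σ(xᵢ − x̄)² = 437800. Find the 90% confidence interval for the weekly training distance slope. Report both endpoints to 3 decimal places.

MSE = SSE/(n − 2) = 1197000/61 = 19623.
SE(b₁) = √(MSE/Sₓₓ) = √(19623/437800) = 0.211711.
df = n − 2 = 61.
t* = t_{0.05, 61} = 1.670219.
Margin = t* × SE = 1.670219 × 0.211711 = 0.35360.
CI: -1.1785 ± 0.35360 → (-1.532, -0.825).
With 90% confidence, each one-unit increase in weekly training distance is associated with a change of between -1.532 and -0.825 minutes in marathon finish time.

(-1.532, -0.825)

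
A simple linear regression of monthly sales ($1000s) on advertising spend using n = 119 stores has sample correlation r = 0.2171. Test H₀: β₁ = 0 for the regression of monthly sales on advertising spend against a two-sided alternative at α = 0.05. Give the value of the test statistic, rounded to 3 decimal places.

t = 2.406

t = r·√(n − 2)/√(1 − r²) = 0.2171·√117/√0.952868 = 2.406.
df = n − 2 = 117.
Two-sided p ≈ 0.0177, which is < 0.05, so reject H₀.
There is evidence of a linear association between advertising spend and monthly sales.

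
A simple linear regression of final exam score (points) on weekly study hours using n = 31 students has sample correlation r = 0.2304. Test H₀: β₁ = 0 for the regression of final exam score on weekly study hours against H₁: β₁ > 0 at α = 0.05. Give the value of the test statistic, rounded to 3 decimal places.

t = 1.275

t = r·√(n − 2)/√(1 − r²) = 0.2304·√29/√0.946916 = 1.275.
df = n − 2 = 29.
One-sided p ≈ 0.1062, which is ≥ 0.05, so fail to reject H₀.
The data do not give significant evidence of a linear association between weekly study hours and final exam score.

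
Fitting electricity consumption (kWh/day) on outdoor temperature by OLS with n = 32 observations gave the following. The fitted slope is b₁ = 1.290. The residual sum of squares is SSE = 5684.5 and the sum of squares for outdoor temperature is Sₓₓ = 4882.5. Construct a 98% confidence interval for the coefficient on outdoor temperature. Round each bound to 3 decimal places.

(0.806, 1.774)

MSE = SSE/(n − 2) = 5684.5/30 = 189.483.
SE(b₁) = √(MSE/Sₓₓ) = √(189.483/4882.5) = 0.196999.
df = n − 2 = 30.
t* = t_{0.01, 30} = 2.457262.
Margin = t* × SE = 2.457262 × 0.196999 = 0.48408.
CI: 1.290 ± 0.48408 → (0.806, 1.774).
With 98% confidence, each one-unit increase in outdoor temperature is associated with a change of between 0.806 and 1.774 kWh/day in electricity consumption.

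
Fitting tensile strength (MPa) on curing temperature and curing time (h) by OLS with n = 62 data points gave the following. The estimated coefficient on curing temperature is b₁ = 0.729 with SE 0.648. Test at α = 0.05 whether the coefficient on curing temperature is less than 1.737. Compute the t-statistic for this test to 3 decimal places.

t = -1.556

H₀: β₁ = 1.737 vs H₁: β₁ < 1.737.
t = (b₁ − β₁⁰)/SE = (0.729 − 1.737) / 0.648 = -1.556.
df = n − k − 1 = 62 − 2 − 1 = 59.
One-sided p ≈ 0.0626, which is ≥ 0.05, so fail to reject H₀.
The data do not give significant evidence that the true slope on curing temperature is below 1.737 MPa per unit, holding the other predictors fixed.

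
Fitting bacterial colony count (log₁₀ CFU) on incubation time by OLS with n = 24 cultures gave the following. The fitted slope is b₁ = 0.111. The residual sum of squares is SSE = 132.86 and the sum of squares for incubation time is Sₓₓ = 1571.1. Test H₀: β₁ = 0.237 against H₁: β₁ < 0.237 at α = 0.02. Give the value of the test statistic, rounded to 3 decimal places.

MSE = SSE/(n − 2) = 132.86/22 = 6.03909.
SE(b₁) = √(MSE/Sₓₓ) = √(6.03909/1571.1) = 0.0619989.
t = (0.111 − 0.237) / 0.0619989 = -2.032.
df = n − 2 = 22.
One-sided p ≈ 0.0272, which is ≥ 0.02, so fail to reject H₀.
The data do not give significant evidence that the true slope on incubation time is below 0.237 log₁₀ CFU per unit.

t = -2.032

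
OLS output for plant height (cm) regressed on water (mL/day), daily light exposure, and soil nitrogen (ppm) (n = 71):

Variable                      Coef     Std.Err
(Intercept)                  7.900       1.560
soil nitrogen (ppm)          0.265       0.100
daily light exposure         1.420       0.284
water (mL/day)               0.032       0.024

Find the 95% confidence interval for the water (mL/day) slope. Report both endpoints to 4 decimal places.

Read off: b = 0.032, SE = 0.024 for water (mL/day).
df = n − k − 1 = 71 − 3 − 1 = 67.
t* = t_{0.025, 67} = 1.996008.
Margin = t* × SE = 1.996008 × 0.024 = 0.047904.
CI: 0.032 ± 0.047904 → (-0.0159, 0.0799).

(-0.0159, 0.0799)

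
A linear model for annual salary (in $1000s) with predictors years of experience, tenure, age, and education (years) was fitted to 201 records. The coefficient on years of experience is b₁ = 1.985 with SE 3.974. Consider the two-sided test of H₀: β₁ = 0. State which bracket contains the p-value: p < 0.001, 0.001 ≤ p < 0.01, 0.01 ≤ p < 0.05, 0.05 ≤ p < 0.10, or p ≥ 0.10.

t = 1.985 / 3.974 = 0.499.
df = n − k − 1 = 201 − 4 − 1 = 196.
Two-sided p = 2·P(T_{196} > |t|) ≈ 0.6180.
So p ≥ 0.10.

p ≥ 0.10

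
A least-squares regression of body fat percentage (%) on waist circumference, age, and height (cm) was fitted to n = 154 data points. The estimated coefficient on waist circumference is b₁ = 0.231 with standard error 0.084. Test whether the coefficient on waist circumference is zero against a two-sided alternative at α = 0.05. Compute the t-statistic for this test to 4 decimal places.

H₀: β₁ = 0 vs H₁: β₁ ≠ 0.
t = (b₁ − β₁⁰)/SE = 0.231 / 0.084 = 2.7500.
df = n − k − 1 = 154 − 3 − 1 = 150.
Two-sided p ≈ 0.0067, which is < 0.05, so reject H₀.
There is evidence that waist circumference is associated with body fat percentage, holding the other predictors fixed.

t = 2.7500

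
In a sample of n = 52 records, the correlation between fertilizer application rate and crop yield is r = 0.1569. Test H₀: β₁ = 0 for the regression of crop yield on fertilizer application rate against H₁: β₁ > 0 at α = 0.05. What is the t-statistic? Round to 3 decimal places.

t = 1.123

t = r·√(n − 2)/√(1 − r²) = 0.1569·√50/√0.975382 = 1.123.
df = n − 2 = 50.
One-sided p ≈ 0.1333, which is ≥ 0.05, so fail to reject H₀.
The data do not give significant evidence of a linear association between fertilizer application rate and crop yield.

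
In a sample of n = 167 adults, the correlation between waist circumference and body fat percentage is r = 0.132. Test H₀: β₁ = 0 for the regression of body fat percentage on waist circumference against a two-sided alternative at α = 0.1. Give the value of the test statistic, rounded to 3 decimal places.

t = r·√(n − 2)/√(1 − r²) = 0.132·√165/√0.982576 = 1.711.
df = n − 2 = 165.
Two-sided p ≈ 0.0890, which is < 0.1, so reject H₀.
There is evidence of a linear association between waist circumference and body fat percentage.

t = 1.711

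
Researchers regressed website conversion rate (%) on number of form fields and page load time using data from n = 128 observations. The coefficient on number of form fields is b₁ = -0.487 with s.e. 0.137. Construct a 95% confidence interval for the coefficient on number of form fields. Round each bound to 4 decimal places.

df = n − k − 1 = 128 − 2 − 1 = 125.
t* = t_{0.025, 125} = 1.979124.
Margin = t* × SE = 1.979124 × 0.137 = 0.271140.
CI: -0.487 ± 0.271140 → (-0.7581, -0.2159).
With 95% confidence, each one-unit increase in number of form fields is associated with a change of between -0.7581 and -0.2159 % in website conversion rate, holding the other predictors fixed.

(-0.7581, -0.2159)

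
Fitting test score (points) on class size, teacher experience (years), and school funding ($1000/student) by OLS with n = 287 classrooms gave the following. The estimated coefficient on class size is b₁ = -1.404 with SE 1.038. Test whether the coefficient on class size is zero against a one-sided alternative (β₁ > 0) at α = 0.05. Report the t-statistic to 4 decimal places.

t = -1.3526

H₀: β₁ = 0 vs H₁: β₁ > 0.
t = (b₁ − β₁⁰)/SE = -1.404 / 1.038 = -1.3526.
df = n − k − 1 = 287 − 3 − 1 = 283.
One-sided p ≈ 0.9114, which is ≥ 0.05, so fail to reject H₀.
The data do not give significant evidence that the true slope on class size is positive, holding the other predictors fixed.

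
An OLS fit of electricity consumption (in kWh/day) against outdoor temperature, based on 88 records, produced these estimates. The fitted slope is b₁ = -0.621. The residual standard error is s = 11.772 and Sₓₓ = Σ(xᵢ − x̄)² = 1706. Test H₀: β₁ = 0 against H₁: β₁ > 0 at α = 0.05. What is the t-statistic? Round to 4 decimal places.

SE(b₁) = s/√Sₓₓ = 11.772/√1706 = 0.28501.
t = -0.621 / 0.28501 = -2.1789.
df = n − 2 = 86.
One-sided p ≈ 0.9840, which is ≥ 0.05, so fail to reject H₀.
The data do not give significant evidence that the true slope on outdoor temperature is positive.

t = -2.1789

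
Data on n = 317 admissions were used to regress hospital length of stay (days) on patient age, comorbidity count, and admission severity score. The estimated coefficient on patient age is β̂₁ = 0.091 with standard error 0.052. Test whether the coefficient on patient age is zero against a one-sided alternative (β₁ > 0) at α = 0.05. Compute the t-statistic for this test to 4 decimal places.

H₀: β₁ = 0 vs H₁: β₁ > 0.
t = (β̂₁ − β₁⁰)/SE = 0.091 / 0.052 = 1.7500.
df = n − k − 1 = 317 − 3 − 1 = 313.
One-sided p ≈ 0.0405, which is < 0.05, so reject H₀.
There is evidence that the true slope on patient age is positive, holding the other predictors fixed.

t = 1.7500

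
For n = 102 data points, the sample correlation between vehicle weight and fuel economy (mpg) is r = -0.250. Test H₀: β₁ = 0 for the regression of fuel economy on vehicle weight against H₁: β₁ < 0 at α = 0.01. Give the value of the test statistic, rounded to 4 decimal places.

t = r·√(n − 2)/√(1 − r²) = -0.250·√100/√0.9375 = -2.5820.
df = n − 2 = 100.
One-sided p ≈ 0.0056, which is < 0.01, so reject H₀.
There is evidence of a linear association between vehicle weight and fuel economy.

t = -2.5820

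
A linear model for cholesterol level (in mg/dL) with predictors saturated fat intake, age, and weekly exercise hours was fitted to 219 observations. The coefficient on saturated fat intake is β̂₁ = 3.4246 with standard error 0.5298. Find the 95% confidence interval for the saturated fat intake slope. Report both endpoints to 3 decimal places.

df = n − k − 1 = 219 − 3 − 1 = 215.
t* = t_{0.025, 215} = 1.971059.
Margin = t* × SE = 1.971059 × 0.5298 = 1.04427.
CI: 3.4246 ± 1.04427 → (2.380, 4.469).
With 95% confidence, each one-unit increase in saturated fat intake is associated with a change of between 2.380 and 4.469 mg/dL in cholesterol level, holding the other predictors fixed.

(2.380, 4.469)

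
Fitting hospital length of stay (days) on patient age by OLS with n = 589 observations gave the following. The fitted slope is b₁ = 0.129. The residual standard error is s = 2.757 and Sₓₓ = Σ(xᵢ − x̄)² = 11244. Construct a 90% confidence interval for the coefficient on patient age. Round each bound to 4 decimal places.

SE(b₁) = s/√Sₓₓ = 2.757/√11244 = 0.0260002.
df = n − 2 = 587.
t* = t_{0.05, 587} = 1.647454.
Margin = t* × SE = 1.647454 × 0.0260002 = 0.042834.
CI: 0.129 ± 0.042834 → (0.0862, 0.1718).
With 90% confidence, each one-unit increase in patient age is associated with a change of between 0.0862 and 0.1718 days in hospital length of stay.

(0.0862, 0.1718)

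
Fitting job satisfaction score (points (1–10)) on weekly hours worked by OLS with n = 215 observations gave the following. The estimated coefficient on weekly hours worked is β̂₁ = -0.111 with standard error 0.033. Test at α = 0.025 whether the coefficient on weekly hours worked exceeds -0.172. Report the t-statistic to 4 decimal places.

H₀: β₁ = -0.172 vs H₁: β₁ > -0.172.
t = (β̂₁ − β₁⁰)/SE = (-0.111 − (-0.172)) / 0.033 = 1.8485.
df = n − 2 = 215 − 2 = 213.
One-sided p ≈ 0.0330, which is ≥ 0.025, so fail to reject H₀.
The data do not give significant evidence that the true slope on weekly hours worked exceeds -0.172 points (1–10) per unit.

t = 1.8485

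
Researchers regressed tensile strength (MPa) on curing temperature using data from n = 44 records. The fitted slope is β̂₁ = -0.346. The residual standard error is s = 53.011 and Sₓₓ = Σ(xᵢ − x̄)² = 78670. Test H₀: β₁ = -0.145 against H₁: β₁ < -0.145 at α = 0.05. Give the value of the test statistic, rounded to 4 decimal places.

SE(β̂₁) = s/√Sₓₓ = 53.011/√78670 = 0.189.
t = (-0.346 − (-0.145)) / 0.189 = -1.0635.
df = n − 2 = 42.
One-sided p ≈ 0.1468, which is ≥ 0.05, so fail to reject H₀.
The data do not give significant evidence that the true slope on curing temperature is below -0.145 MPa per unit.

t = -1.0635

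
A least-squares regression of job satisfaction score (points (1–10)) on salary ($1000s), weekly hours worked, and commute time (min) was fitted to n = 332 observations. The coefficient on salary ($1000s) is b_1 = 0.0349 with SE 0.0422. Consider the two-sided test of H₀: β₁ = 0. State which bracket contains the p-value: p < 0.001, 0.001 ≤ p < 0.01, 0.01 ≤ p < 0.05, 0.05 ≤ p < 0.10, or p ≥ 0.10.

p ≥ 0.10

t = 0.0349 / 0.0422 = 0.827.
df = n − k − 1 = 332 − 3 − 1 = 328.
Two-sided p = 2·P(T_{328} > |t|) ≈ 0.4088.
So p ≥ 0.10.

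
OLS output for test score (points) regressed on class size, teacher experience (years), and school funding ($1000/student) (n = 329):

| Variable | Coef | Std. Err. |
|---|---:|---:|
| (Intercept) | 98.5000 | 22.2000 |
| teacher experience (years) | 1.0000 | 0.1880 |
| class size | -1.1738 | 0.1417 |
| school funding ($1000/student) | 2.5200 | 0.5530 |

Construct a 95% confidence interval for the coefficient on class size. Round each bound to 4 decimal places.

(-1.4526, -0.8950)

Read off: b = -1.1738, SE = 0.1417 for class size.
df = n − k − 1 = 329 − 3 − 1 = 325.
t* = t_{0.025, 325} = 1.96729.
Margin = t* × SE = 1.96729 × 0.1417 = 0.278765.
CI: -1.1738 ± 0.278765 → (-1.4526, -0.8950).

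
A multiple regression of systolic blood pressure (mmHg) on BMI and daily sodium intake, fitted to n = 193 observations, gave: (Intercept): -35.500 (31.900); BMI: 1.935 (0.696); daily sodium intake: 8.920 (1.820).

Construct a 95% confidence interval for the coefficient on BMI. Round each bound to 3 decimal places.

(0.562, 3.308)

Read off: b = 1.935, SE = 0.696 for BMI.
df = n − k − 1 = 193 − 2 − 1 = 190.
t* = t_{0.025, 190} = 1.972528.
Margin = t* × SE = 1.972528 × 0.696 = 1.37288.
CI: 1.935 ± 1.37288 → (0.562, 3.308).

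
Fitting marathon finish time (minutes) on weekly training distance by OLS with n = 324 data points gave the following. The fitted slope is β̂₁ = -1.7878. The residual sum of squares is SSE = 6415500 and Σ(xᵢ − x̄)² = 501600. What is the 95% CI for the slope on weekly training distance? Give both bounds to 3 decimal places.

MSE = SSE/(n − 2) = 6415500/322 = 19923.9.
SE(β̂₁) = √(MSE/Sₓₓ) = √(19923.9/501600) = 0.199301.
df = n − 2 = 322.
t* = t_{0.025, 322} = 1.967359.
Margin = t* × SE = 1.967359 × 0.199301 = 0.39210.
CI: -1.7878 ± 0.39210 → (-2.180, -1.396).
With 95% confidence, each one-unit increase in weekly training distance is associated with a change of between -2.180 and -1.396 minutes in marathon finish time.

(-2.180, -1.396)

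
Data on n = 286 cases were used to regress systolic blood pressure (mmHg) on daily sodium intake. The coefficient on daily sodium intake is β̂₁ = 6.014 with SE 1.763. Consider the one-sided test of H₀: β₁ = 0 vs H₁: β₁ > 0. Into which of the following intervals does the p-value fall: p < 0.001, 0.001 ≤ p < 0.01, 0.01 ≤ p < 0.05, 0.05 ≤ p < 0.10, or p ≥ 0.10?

p < 0.001

t = 6.014 / 1.763 = 3.411.
df = n − 2 = 286 − 2 = 284.
One-sided p = P(T_{284} > t) ≈ 0.0004.
So p < 0.001.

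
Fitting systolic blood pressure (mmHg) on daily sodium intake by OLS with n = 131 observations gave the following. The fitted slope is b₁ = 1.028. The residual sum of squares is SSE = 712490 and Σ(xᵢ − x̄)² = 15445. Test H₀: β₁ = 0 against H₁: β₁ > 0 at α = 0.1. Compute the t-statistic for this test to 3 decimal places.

t = 1.719

MSE = SSE/(n − 2) = 712490/129 = 5523.18.
SE(b₁) = √(MSE/Sₓₓ) = √(5523.18/15445) = 0.597999.
t = 1.028 / 0.597999 = 1.719.
df = n − 2 = 129.
One-sided p ≈ 0.0440, which is < 0.1, so reject H₀.
There is evidence that the true slope on daily sodium intake is positive.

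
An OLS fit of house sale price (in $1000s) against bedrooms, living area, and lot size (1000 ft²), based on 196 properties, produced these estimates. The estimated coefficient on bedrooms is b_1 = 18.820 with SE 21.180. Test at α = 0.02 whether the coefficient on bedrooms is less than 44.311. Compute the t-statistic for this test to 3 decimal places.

H₀: β₁ = 44.311 vs H₁: β₁ < 44.311.
t = (b_1 − β₁⁰)/SE = (18.820 − 44.311) / 21.180 = -1.204.
df = n − k − 1 = 196 − 3 − 1 = 192.
One-sided p ≈ 0.1151, which is ≥ 0.02, so fail to reject H₀.
The data do not give significant evidence that the true slope on bedrooms is below 44.311 $1000s per unit, holding the other predictors fixed.

t = -1.204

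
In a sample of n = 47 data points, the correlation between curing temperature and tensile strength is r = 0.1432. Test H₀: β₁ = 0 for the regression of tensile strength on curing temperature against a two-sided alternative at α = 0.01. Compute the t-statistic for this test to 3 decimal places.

t = r·√(n − 2)/√(1 − r²) = 0.1432·√45/√0.979494 = 0.971.
df = n − 2 = 45.
Two-sided p ≈ 0.3369, which is ≥ 0.01, so fail to reject H₀.
The data do not give significant evidence of a linear association between curing temperature and tensile strength.

t = 0.971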